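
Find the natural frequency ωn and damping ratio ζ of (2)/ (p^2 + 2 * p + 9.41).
Underdamped: complex pole -1 + 2.9j. ωn = |pole| = 3.068, ζ = -Re(pole)/ωn = 0.326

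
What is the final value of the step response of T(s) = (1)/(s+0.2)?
FVT: lim_{t→∞} y(t) = lim_{s→0} s*Y(s) where Y(s) = T(s)/s.
= lim_{s→0} T(s) = T(0) = num(0)/den(0) = 1/0.2 = 5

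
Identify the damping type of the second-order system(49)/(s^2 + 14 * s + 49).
Standard form: ωn²/(s²+2ζωn·s+ωn²) gives ωn=7, ζ=1.
Critically damped (ζ = 1)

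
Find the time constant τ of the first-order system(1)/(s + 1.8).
First-order system: τ = -1/pole. Pole = -1.8. τ = -1/(-1.8) = 0.5556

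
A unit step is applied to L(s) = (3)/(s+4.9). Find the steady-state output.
FVT: lim_{t→∞} y(t) = lim_{s→0} s*Y(s) where Y(s) = L(s)/s.
= lim_{s→0} L(s) = L(0) = num(0)/den(0) = 3/4.9 = 0.6122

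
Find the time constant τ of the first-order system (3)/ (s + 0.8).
First-order system: τ = -1/pole. Pole = -0.8. τ = -1/(-0.8) = 1.25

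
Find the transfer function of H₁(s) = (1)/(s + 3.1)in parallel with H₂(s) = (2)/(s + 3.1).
Parallel: H = H₁ + H₂ = (n₁·d₂ + n₂·d₁)/(d₁·d₂).
n₁·d₂ = s + 3.1. n₂·d₁ = 2*s + 6.2. Sum = 3*s + 9.3. d₁·d₂ = s^2 + 6.2*s + 9.61.
H(s) = (3*s + 9.3)/(s^2 + 6.2*s + 9.61)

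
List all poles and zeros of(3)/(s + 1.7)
Set denominator = 0: s + 1.7 = 0 → Poles: -1.7
Numerator is a nonzero constant (3) → Zeros: none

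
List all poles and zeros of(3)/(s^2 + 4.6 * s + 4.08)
Set denominator = 0: s^2 + 4.6*s + 4.08 = (s + 3.4)(s + 1.2) = 0 → Poles: -1.2, -3.4
Numerator is a nonzero constant (3) → Zeros: none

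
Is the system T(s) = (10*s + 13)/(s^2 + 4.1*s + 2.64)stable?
Denominator: s^2 + 4.1*s + 2.64 = (s + 0.8)(s + 3.3). Poles: -0.8, -3.3. All Re(p)<0: Yes (stable)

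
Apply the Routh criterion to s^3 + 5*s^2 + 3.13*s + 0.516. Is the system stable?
Routh array:
s^3: [1, 3.13]; s^2: [5, 0.516]; s^1: [3.0268]; s^0: [0.516]
First column: [1, 5, 3.0268, 0.516]. Sign changes = 0.
Yes, stable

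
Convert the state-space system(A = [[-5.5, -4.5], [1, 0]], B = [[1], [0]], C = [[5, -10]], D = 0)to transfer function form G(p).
G(p) = C(pI - A)⁻¹B + D.
Characteristic polynomial det(pI - A) = p^2 + 5.5*p + 4.5.
Numerator from C·adj(pI-A)·B + D·det(pI-A) = 5*p - 10.
G(p) = (5*p - 10)/(p^2 + 5.5*p + 4.5)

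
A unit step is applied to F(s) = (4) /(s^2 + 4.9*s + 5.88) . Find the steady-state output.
FVT: lim_{t→∞} y(t) = lim_{s→0} s*Y(s) where Y(s) = F(s)/s.
= lim_{s→0} F(s) = F(0) = num(0)/den(0) = 4/5.88 = 0.6803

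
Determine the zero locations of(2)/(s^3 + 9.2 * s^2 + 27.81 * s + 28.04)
Numerator is a nonzero constant (2) → Zeros: none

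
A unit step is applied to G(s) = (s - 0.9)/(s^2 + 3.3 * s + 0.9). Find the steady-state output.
FVT: lim_{t→∞} y(t) = lim_{s→0} s*Y(s) where Y(s) = G(s)/s.
= lim_{s→0} G(s) = G(0) = num(0)/den(0) = -0.9/0.9 = -1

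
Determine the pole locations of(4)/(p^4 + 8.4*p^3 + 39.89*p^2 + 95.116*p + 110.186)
Set denominator = 0: p^4 + 8.4*p^3 + 39.89*p^2 + 95.116*p + 110.186 = (p^2 + 4.4*p + 7.4)(p^2 + 4*p + 14.89) = 0 → Poles: -2 + 3.3j, -2 - 3.3j, -2.2 + 1.6j, -2.2 - 1.6j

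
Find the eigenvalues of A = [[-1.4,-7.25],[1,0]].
Eigenvalues solve det(λI - A) = 0.
Characteristic polynomial: λ^2 + 1.4*λ + 7.25 = 0.
Roots: -0.7 + 2.6j, -0.7 - 2.6j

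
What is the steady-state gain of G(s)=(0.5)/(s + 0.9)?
DC gain = G(0) = num(0)/den(0) = 0.5/0.9 = 0.5556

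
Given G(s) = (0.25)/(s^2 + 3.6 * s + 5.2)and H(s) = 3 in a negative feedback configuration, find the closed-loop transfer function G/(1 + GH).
Closed-loop T = G/(1+GH).
Numerator: G_num * H_den = 0.25.
Denominator: G_den * H_den + G_num * H_num = (s^2 + 3.6*s + 5.2) + (0.75) = s^2 + 3.6*s + 5.95.
T(s) = (0.25)/(s^2 + 3.6*s + 5.95)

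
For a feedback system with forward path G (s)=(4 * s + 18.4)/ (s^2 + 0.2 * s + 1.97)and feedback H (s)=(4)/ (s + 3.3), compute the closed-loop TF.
Closed-loop T = G/(1+GH).
Numerator: G_num * H_den = 4*s^2 + 31.6*s + 60.72.
Denominator: G_den * H_den + G_num * H_num = (s^3 + 3.5*s^2 + 2.63*s + 6.501) + (16*s + 73.6) = s^3 + 3.5*s^2 + 18.63*s + 80.101.
T(s) = (4*s^2 + 31.6*s + 60.72)/(s^3 + 3.5*s^2 + 18.63*s + 80.101)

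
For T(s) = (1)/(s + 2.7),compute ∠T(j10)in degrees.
Substitute s = j*10: T(j10) = 0.0251654 - 0.0932053j.
∠T(j10) = atan2(Im, Re) = atan2(-0.0932053, 0.0251654) = -74.89°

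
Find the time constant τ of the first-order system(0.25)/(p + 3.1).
First-order system: τ = -1/pole. Pole = -3.1. τ = -1/(-3.1) = 0.3226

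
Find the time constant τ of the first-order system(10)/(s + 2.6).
First-order system: τ = -1/pole. Pole = -2.6. τ = -1/(-2.6) = 0.3846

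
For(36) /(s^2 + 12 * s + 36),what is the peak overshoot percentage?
Standard form: ωn²/(s²+2ζωn·s+ωn²) → ωn = 6, ζ = 1.
ζ ≥ 1, so the response is non-oscillatory: peak overshoot = 0%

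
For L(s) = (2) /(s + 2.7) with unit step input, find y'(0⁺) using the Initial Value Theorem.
IVT: y'(0⁺) = lim_{s→∞} s²·Y(s) = lim_{s→∞} s·L(s).
deg(num) = 0, deg(den) = 1, relative degree = 1, so s·L(s) → (leading num)/(leading den) = 2/1 = 2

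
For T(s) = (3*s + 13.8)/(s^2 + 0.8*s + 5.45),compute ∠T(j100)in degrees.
Substitute s = j*100: T(j100) = -0.00114042 - 0.0300255j.
∠T(j100) = atan2(Im, Re) = atan2(-0.0300255, -0.00114042) = -92.18°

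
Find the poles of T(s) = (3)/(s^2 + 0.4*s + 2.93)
Set denominator = 0: s^2 + 0.4*s + 2.93 = 0 → Poles: -0.2 + 1.7j, -0.2 - 1.7j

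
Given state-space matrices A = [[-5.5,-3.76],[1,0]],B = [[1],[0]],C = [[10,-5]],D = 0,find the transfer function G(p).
G(p) = C(pI - A)⁻¹B + D.
Characteristic polynomial det(pI - A) = p^2 + 5.5*p + 3.76.
Numerator from C·adj(pI-A)·B + D·det(pI-A) = 10*p - 5.
G(p) = (10*p - 5)/(p^2 + 5.5*p + 3.76)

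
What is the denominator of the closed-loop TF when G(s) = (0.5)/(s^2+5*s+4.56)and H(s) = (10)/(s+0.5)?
Characteristic poly = G_den * H_den + G_num * H_num = (s^3 + 5.5*s^2 + 7.06*s + 2.28) + (5) = s^3 + 5.5*s^2 + 7.06*s + 7.28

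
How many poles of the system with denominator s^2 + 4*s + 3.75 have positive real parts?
s^2 + 4*s + 3.75 = (s + 1.5)(s + 2.5). Poles: -1.5, -2.5. RHP poles (Re>0): 0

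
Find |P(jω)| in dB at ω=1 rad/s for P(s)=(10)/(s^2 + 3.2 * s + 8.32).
Substitute s = j*1: P(j1) = 1.14693 - 0.501391j.
|P(j1)| = sqrt(Re² + Im²) = 1.252.
20*log₁₀(1.252) = 1.95 dB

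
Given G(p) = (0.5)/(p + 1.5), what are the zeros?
Numerator is a nonzero constant (0.5) → Zeros: none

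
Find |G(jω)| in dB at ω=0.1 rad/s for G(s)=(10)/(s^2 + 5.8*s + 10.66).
Substitute s = j*0.1: G(j0.1) = 0.93619 - 0.050985j.
|G(j0.1)| = sqrt(Re² + Im²) = 0.9376.
20*log₁₀(0.9376) = -0.56 dB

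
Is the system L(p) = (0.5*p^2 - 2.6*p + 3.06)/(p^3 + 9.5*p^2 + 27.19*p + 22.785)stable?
Denominator: p^3 + 9.5*p^2 + 27.19*p + 22.785 = (p + 3.1)(p + 1.5)(p + 4.9). Poles: -1.5, -3.1, -4.9. All Re(p)<0: Yes (stable)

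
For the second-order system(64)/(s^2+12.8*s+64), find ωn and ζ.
Standard form: ωn²/(s²+2ζωn·s+ωn²).
const=64=ωn² → ωn=8, s coeff=12.8=2ζωn → ζ=0.8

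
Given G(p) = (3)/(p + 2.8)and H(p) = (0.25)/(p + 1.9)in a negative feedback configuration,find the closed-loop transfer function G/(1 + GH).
Closed-loop T = G/(1+GH).
Numerator: G_num * H_den = 3*p + 5.7.
Denominator: G_den * H_den + G_num * H_num = (p^2 + 4.7*p + 5.32) + (0.75) = p^2 + 4.7*p + 6.07.
T(p) = (3*p + 5.7)/(p^2 + 4.7*p + 6.07)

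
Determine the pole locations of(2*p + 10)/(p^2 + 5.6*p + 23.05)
Set denominator = 0: p^2 + 5.6*p + 23.05 = 0 → Poles: -2.8 + 3.9j, -2.8 - 3.9j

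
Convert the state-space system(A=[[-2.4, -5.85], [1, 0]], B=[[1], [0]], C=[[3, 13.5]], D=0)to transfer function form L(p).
L(p) = C(pI - A)⁻¹B + D.
Characteristic polynomial det(pI - A) = p^2 + 2.4*p + 5.85.
Numerator from C·adj(pI-A)·B + D·det(pI-A) = 3*p + 13.5.
L(p) = (3*p + 13.5)/(p^2 + 2.4*p + 5.85)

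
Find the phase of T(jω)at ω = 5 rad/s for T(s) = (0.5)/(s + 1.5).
Substitute s = j*5: T(j5) = 0.0275229 - 0.0917431j.
∠T(j5) = atan2(Im, Re) = atan2(-0.0917431, 0.0275229) = -73.30°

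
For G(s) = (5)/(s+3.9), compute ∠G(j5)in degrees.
Substitute s = j*5: G(j5) = 0.484954 - 0.621736j.
∠G(j5) = atan2(Im, Re) = atan2(-0.621736, 0.484954) = -52.05°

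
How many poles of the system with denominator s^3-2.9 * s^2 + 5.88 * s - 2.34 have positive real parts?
s^3 - 2.9*s^2 + 5.88*s - 2.34 = (s - 0.5)(s^2 - 2.4*s + 4.68). Poles: 0.5, 1.2 + 1.8j, 1.2 - 1.8j. RHP poles (Re>0): 3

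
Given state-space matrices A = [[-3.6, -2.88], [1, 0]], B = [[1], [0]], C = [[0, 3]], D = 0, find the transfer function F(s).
F(s) = C(sI - A)⁻¹B + D.
Characteristic polynomial det(sI - A) = s^2 + 3.6*s + 2.88.
Numerator from C·adj(sI-A)·B + D·det(sI-A) = 3.
F(s) = (3)/(s^2 + 3.6*s + 2.88)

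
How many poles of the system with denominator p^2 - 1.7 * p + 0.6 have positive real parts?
p^2 - 1.7*p + 0.6 = (p - 1.2)(p - 0.5). Poles: 0.5, 1.2. RHP poles (Re>0): 2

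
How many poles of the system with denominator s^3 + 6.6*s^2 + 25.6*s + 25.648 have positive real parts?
s^3 + 6.6*s^2 + 25.6*s + 25.648 = (s + 1.4)(s^2 + 5.2*s + 18.32). Poles: -1.4, -2.6 + 3.4j, -2.6 - 3.4j. RHP poles (Re>0): 0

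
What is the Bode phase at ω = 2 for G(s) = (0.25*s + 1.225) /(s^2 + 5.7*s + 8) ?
Substitute s = j*2: G(j2) = 0.0726226 - 0.0819745j.
∠G(j2) = atan2(Im, Re) = atan2(-0.0819745, 0.0726226) = -48.46°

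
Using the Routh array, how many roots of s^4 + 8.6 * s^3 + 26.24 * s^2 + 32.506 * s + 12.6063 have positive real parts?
Routh array:
s^4: [1, 26.24, 12.6063]; s^3: [8.6, 32.506]; s^2: [22.4602, 12.6063]; s^1: [27.6791]; s^0: [12.6063]
First column: [1, 8.6, 22.4602, 27.6791, 12.6063]. Sign changes = RHP roots = 0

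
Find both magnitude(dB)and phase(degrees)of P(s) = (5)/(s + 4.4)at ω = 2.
Substitute s = j*2: P(j2) = 0.941781 - 0.428082j.
|P| = 20*log₁₀(sqrt(Re²+Im²)) = 0.29 dB.
∠P = atan2(Im, Re) = -24.44°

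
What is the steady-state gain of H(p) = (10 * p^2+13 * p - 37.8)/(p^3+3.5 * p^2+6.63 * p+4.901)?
DC gain = H(0) = num(0)/den(0) = -37.8/4.901 = -7.713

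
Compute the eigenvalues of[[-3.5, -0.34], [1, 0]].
Eigenvalues solve det(λI - A) = 0.
Characteristic polynomial: λ^2 + 3.5*λ + 0.34 = 0.
Factor: (λ + 0.1)(λ + 3.4) = 0.
Roots: -0.1, -3.4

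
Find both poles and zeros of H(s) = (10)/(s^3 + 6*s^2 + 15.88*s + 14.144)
Set denominator = 0: s^3 + 6*s^2 + 15.88*s + 14.144 = (s + 1.6)(s^2 + 4.4*s + 8.84) = 0 → Poles: -1.6, -2.2 + 2j, -2.2 - 2j
Numerator is a nonzero constant (10) → Zeros: none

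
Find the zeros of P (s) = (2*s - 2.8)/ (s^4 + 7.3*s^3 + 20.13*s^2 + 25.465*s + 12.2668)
Set numerator = 0: 2*s - 2.8 = 0 → Zeros: 1.4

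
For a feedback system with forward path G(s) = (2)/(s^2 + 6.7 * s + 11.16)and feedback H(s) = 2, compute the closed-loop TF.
Closed-loop T = G/(1+GH).
Numerator: G_num * H_den = 2.
Denominator: G_den * H_den + G_num * H_num = (s^2 + 6.7*s + 11.16) + (4) = s^2 + 6.7*s + 15.16.
T(s) = (2)/(s^2 + 6.7*s + 15.16)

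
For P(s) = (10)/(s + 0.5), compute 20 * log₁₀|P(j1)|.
Substitute s = j*1: P(j1) = 4 - 8j.
|P(j1)| = sqrt(Re² + Im²) = 8.944.
20*log₁₀(8.944) = 19.03 dB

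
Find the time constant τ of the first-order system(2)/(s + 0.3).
First-order system: τ = -1/pole. Pole = -0.3. τ = -1/(-0.3) = 3.333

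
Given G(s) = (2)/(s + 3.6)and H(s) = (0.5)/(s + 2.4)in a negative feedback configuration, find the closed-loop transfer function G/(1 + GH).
Closed-loop T = G/(1+GH).
Numerator: G_num * H_den = 2*s + 4.8.
Denominator: G_den * H_den + G_num * H_num = (s^2 + 6*s + 8.64) + (1) = s^2 + 6*s + 9.64.
T(s) = (2*s + 4.8)/(s^2 + 6*s + 9.64)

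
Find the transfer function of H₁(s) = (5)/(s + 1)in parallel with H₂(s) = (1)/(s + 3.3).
Parallel: H = H₁ + H₂ = (n₁·d₂ + n₂·d₁)/(d₁·d₂).
n₁·d₂ = 5*s + 16.5. n₂·d₁ = s + 1. Sum = 6*s + 17.5. d₁·d₂ = s^2 + 4.3*s + 3.3.
H(s) = (6*s + 17.5)/(s^2 + 4.3*s + 3.3)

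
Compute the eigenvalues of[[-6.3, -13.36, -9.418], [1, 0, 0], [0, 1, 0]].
Eigenvalues solve det(λI - A) = 0.
Characteristic polynomial: λ^3 + 6.3*λ^2 + 13.36*λ + 9.418 = 0.
Factor: (λ + 1.7)(λ^2 + 4.6*λ + 5.54) = 0.
Roots: -1.7, -2.3 + 0.5j, -2.3 - 0.5j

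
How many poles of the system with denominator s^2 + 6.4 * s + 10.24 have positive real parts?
s^2 + 6.4*s + 10.24 = (s + 3.2)(s + 3.2). Poles: -3.2, -3.2. RHP poles (Re>0): 0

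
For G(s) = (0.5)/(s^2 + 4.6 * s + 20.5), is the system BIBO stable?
Denominator: s^2 + 4.6*s + 20.5. Poles: -2.3 + 3.9j, -2.3 - 3.9j. All Re(p)<0: Yes (stable)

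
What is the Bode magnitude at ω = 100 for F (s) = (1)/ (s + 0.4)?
Substitute s = j*100: F(j100) = 3.99994e-05 - 0.00999984j.
|F(j100)| = sqrt(Re² + Im²) = 0.01.
20*log₁₀(0.01) = -40.00 dB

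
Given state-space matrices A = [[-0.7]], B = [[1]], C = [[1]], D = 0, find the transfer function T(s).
T(s) = C(sI - A)⁻¹B + D.
Characteristic polynomial det(sI - A) = s + 0.7.
Numerator from C·adj(sI-A)·B + D·det(sI-A) = 1.
T(s) = (1)/(s + 0.7)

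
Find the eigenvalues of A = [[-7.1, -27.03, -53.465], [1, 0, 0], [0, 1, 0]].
Eigenvalues solve det(λI - A) = 0.
Characteristic polynomial: λ^3 + 7.1*λ^2 + 27.03*λ + 53.465 = 0.
Factor: (λ + 3.7)(λ^2 + 3.4*λ + 14.45) = 0.
Roots: -1.7 + 3.4j, -1.7 - 3.4j, -3.7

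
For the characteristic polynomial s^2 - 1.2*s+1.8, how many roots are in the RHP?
Poles: 0.6 + 1.2j, 0.6 - 1.2j. RHP poles (Re>0): 2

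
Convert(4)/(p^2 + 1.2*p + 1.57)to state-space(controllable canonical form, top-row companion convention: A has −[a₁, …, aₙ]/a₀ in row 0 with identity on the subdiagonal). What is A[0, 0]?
Reachable canonical form for den = p^2 + 1.2*p + 1.57: top row of A = -[a₁,a₂,...,aₙ]/a₀, ones on the subdiagonal, zeros elsewhere.
A = [[-1.2, -1.57], [1, 0]].
A[0,0] = -1.2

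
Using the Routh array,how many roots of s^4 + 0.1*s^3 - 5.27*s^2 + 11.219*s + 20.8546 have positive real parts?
Routh array:
s^4: [1, -5.27, 20.8546]; s^3: [0.1, 11.219]; s^2: [-117.46, 20.8546]; s^1: [11.2368]; s^0: [20.8546]
First column: [1, 0.1, -117.46, 11.2368, 20.8546]. Sign changes = RHP roots = 2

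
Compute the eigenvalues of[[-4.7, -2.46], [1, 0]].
Eigenvalues solve det(λI - A) = 0.
Characteristic polynomial: λ^2 + 4.7*λ + 2.46 = 0.
Factor: (λ + 0.6)(λ + 4.1) = 0.
Roots: -0.6, -4.1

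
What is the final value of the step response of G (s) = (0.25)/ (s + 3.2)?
FVT: lim_{t→∞} y(t) = lim_{s→0} s*Y(s) where Y(s) = G(s)/s.
= lim_{s→0} G(s) = G(0) = num(0)/den(0) = 0.25/3.2 = 0.07812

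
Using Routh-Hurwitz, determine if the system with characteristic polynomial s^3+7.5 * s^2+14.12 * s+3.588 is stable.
Routh array:
s^3: [1, 14.12]; s^2: [7.5, 3.588]; s^1: [13.6416]; s^0: [3.588]
First column: [1, 7.5, 13.6416, 3.588]. Sign changes = 0.
Yes, stable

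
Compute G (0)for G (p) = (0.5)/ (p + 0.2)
DC gain = G(0) = num(0)/den(0) = 0.5/0.2 = 2.5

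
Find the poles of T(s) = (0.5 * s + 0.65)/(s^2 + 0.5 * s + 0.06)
Set denominator = 0: s^2 + 0.5*s + 0.06 = (s + 0.2)(s + 0.3) = 0 → Poles: -0.2, -0.3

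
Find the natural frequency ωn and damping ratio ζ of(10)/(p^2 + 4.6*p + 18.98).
Underdamped: complex pole -2.3 + 3.7j. ωn = |pole| = 4.357, ζ = -Re(pole)/ωn = 0.5279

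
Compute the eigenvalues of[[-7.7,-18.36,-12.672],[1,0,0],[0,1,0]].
Eigenvalues solve det(λI - A) = 0.
Characteristic polynomial: λ^3 + 7.7*λ^2 + 18.36*λ + 12.672 = 0.
Factor: (λ + 3.2)(λ + 3.3)(λ + 1.2) = 0.
Roots: -1.2, -3.2, -3.3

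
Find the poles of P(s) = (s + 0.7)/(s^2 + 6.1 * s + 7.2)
Set denominator = 0: s^2 + 6.1*s + 7.2 = (s + 1.6)(s + 4.5) = 0 → Poles: -1.6, -4.5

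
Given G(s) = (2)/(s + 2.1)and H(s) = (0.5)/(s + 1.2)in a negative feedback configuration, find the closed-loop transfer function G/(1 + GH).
Closed-loop T = G/(1+GH).
Numerator: G_num * H_den = 2*s + 2.4.
Denominator: G_den * H_den + G_num * H_num = (s^2 + 3.3*s + 2.52) + (1) = s^2 + 3.3*s + 3.52.
T(s) = (2*s + 2.4)/(s^2 + 3.3*s + 3.52)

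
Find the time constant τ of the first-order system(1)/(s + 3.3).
First-order system: τ = -1/pole. Pole = -3.3. τ = -1/(-3.3) = 0.303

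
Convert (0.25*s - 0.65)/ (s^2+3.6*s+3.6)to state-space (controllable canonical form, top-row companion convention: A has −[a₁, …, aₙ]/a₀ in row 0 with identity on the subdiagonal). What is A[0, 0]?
Reachable canonical form for den = s^2 + 3.6*s + 3.6: top row of A = -[a₁,a₂,...,aₙ]/a₀, ones on the subdiagonal, zeros elsewhere.
A = [[-3.6, -3.6], [1, 0]].
A[0,0] = -3.6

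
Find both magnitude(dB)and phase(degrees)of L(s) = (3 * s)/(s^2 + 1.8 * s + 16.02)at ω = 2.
Substitute s = j*2: L(j2) = 0.137195 + 0.458078j.
|L| = 20*log₁₀(sqrt(Re²+Im²)) = -6.41 dB.
∠L = atan2(Im, Re) = 73.33°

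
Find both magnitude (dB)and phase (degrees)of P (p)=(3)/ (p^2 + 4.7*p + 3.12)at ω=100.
Substitute p = j*100: P(j100) = -0.000299432 - 1.40777e-05j.
|P| = 20*log₁₀(sqrt(Re²+Im²)) = -70.46 dB.
∠P = atan2(Im, Re) = -177.31°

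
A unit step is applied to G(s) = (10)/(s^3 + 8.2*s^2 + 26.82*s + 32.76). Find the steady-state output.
FVT: lim_{t→∞} y(t) = lim_{s→0} s*Y(s) where Y(s) = G(s)/s.
= lim_{s→0} G(s) = G(0) = num(0)/den(0) = 10/32.76 = 0.3053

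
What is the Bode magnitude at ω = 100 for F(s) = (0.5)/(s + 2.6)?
Substitute s = j*100: F(j100) = 0.000129912 - 0.00499662j.
|F(j100)| = sqrt(Re² + Im²) = 0.004998.
20*log₁₀(0.004998) = -46.02 dB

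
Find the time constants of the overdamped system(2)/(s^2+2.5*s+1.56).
Overdamped: real poles at -1.2, -1.3. τ = -1/pole → τ₁ = 0.8333, τ₂ = 0.7692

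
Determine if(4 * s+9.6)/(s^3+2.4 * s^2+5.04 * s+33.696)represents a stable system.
Denominator: s^3 + 2.4*s^2 + 5.04*s + 33.696 = (s + 3.6)(s^2 - 1.2*s + 9.36). Poles: -3.6, 0.6 + 3j, 0.6 - 3j. All Re(p)<0: No (unstable)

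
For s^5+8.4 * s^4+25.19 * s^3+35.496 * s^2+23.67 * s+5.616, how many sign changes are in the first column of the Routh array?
Routh array:
s^5: [1, 25.19, 23.67]; s^4: [8.4, 35.496, 5.616]; s^3: [20.9643, 23.0014]; s^2: [26.2798, 5.616]; s^1: [18.5213]; s^0: [5.616]
First column: [1, 8.4, 20.9643, 26.2798, 18.5213, 5.616]. Sign changes = 0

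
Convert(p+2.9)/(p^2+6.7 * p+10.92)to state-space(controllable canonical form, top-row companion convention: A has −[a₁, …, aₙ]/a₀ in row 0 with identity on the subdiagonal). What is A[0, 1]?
Reachable canonical form for den = p^2 + 6.7*p + 10.92: top row of A = -[a₁,a₂,...,aₙ]/a₀, ones on the subdiagonal, zeros elsewhere.
A = [[-6.7, -10.92], [1, 0]].
A[0,1] = -10.92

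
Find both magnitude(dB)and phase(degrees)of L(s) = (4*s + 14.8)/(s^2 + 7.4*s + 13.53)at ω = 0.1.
Substitute s = j*0.1: L(j0.1) = 1.09302 - 0.0302392j.
|L| = 20*log₁₀(sqrt(Re²+Im²)) = 0.78 dB.
∠L = atan2(Im, Re) = -1.58°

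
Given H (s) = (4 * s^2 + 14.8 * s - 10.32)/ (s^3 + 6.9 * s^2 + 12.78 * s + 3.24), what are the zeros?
Set numerator = 0: 4*s^2 + 14.8*s - 10.32 = 4*(s + 4.3)(s - 0.6) = 0 → Zeros: -4.3, 0.6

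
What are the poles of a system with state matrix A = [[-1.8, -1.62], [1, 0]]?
Eigenvalues solve det(λI - A) = 0.
Characteristic polynomial: λ^2 + 1.8*λ + 1.62 = 0.
Roots: -0.9 + 0.9j, -0.9 - 0.9j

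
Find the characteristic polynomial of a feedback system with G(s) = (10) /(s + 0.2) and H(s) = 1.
Characteristic poly = G_den * H_den + G_num * H_num = (s + 0.2) + (10) = s + 10.2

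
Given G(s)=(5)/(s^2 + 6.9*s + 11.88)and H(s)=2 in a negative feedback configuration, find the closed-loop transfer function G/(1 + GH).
Closed-loop T = G/(1+GH).
Numerator: G_num * H_den = 5.
Denominator: G_den * H_den + G_num * H_num = (s^2 + 6.9*s + 11.88) + (10) = s^2 + 6.9*s + 21.88.
T(s) = (5)/(s^2 + 6.9*s + 21.88)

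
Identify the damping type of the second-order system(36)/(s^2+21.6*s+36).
Standard form: ωn²/(s²+2ζωn·s+ωn²) gives ωn=6, ζ=1.8.
Overdamped (ζ = 1.8 > 1)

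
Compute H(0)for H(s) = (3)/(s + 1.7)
DC gain = H(0) = num(0)/den(0) = 3/1.7 = 1.765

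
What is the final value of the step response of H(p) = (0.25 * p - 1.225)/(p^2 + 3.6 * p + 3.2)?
FVT: lim_{t→∞} y(t) = lim_{p→0} p*Y(p) where Y(p) = H(p)/p.
= lim_{p→0} H(p) = H(0) = num(0)/den(0) = -1.225/3.2 = -0.3828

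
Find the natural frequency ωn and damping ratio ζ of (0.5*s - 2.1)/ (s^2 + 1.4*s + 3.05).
Underdamped: complex pole -0.7 + 1.6j. ωn = |pole| = 1.746, ζ = -Re(pole)/ωn = 0.4008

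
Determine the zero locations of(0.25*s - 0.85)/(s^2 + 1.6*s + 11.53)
Set numerator = 0: 0.25*s - 0.85 = 0 → Zeros: 3.4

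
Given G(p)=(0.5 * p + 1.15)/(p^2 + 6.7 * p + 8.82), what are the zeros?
Set numerator = 0: 0.5*p + 1.15 = 0 → Zeros: -2.3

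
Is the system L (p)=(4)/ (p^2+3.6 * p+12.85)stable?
Denominator: p^2 + 3.6*p + 12.85. Poles: -1.8 + 3.1j, -1.8 - 3.1j. All Re(p)<0: Yes (stable)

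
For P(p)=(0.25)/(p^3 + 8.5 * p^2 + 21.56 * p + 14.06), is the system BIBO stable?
Denominator: p^3 + 8.5*p^2 + 21.56*p + 14.06 = (p + 1)(p + 3.8)(p + 3.7). Poles: -1, -3.7, -3.8. All Re(p)<0: Yes (stable)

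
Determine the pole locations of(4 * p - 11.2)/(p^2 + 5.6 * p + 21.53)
Set denominator = 0: p^2 + 5.6*p + 21.53 = 0 → Poles: -2.8 + 3.7j, -2.8 - 3.7j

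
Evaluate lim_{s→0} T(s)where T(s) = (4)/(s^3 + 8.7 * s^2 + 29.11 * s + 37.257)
DC gain = T(0) = num(0)/den(0) = 4/37.257 = 0.1074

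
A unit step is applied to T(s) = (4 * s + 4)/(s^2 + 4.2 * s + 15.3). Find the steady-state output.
FVT: lim_{t→∞} y(t) = lim_{s→0} s*Y(s) where Y(s) = T(s)/s.
= lim_{s→0} T(s) = T(0) = num(0)/den(0) = 4/15.3 = 0.2614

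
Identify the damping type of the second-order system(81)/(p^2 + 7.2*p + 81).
Standard form: ωn²/(p²+2ζωn·p+ωn²) gives ωn=9, ζ=0.4.
Underdamped (ζ = 0.4 < 1)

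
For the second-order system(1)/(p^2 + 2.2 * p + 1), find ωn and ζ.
Standard form: ωn²/(p²+2ζωn·p+ωn²).
const=1=ωn² → ωn=1, p coeff=2.2=2ζωn → ζ=1.1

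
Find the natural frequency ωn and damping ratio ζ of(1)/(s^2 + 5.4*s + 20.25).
Underdamped: complex pole -2.7 + 3.6j. ωn = |pole| = 4.5, ζ = -Re(pole)/ωn = 0.6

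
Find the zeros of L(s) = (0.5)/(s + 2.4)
Numerator is a nonzero constant (0.5) → Zeros: none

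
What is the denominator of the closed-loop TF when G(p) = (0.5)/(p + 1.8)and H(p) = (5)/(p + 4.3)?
Characteristic poly = G_den * H_den + G_num * H_num = (p^2 + 6.1*p + 7.74) + (2.5) = p^2 + 6.1*p + 10.24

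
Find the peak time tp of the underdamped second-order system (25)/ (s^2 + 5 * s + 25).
Standard form: ωn²/(s²+2ζωn·s+ωn²) → ωn = 5, ζ = 0.5.
ωd = ωn·√(1-ζ²) = 5·√(1-0.5²) = 4.33.
tp = π/ωd = π/4.33 = 0.7255 s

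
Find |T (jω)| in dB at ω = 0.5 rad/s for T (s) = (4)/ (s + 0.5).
Substitute s = j*0.5: T(j0.5) = 4 - 4j.
|T(j0.5)| = sqrt(Re² + Im²) = 5.657.
20*log₁₀(5.657) = 15.05 dB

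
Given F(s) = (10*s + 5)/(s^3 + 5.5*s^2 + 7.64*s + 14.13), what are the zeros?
Set numerator = 0: 10*s + 5 = 0 → Zeros: -0.5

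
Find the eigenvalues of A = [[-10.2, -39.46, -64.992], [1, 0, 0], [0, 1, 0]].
Eigenvalues solve det(λI - A) = 0.
Characteristic polynomial: λ^3 + 10.2*λ^2 + 39.46*λ + 64.992 = 0.
Factor: (λ + 4.8)(λ^2 + 5.4*λ + 13.54) = 0.
Roots: -2.7 + 2.5j, -2.7 - 2.5j, -4.8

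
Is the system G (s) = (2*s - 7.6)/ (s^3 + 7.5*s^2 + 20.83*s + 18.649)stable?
Denominator: s^3 + 7.5*s^2 + 20.83*s + 18.649 = (s + 1.7)(s^2 + 5.8*s + 10.97). Poles: -1.7, -2.9 + 1.6j, -2.9 - 1.6j. All Re(p)<0: Yes (stable)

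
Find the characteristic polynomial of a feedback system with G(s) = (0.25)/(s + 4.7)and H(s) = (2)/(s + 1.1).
Characteristic poly = G_den * H_den + G_num * H_num = (s^2 + 5.8*s + 5.17) + (0.5) = s^2 + 5.8*s + 5.67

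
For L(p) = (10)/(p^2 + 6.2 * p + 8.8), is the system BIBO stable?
Denominator: p^2 + 6.2*p + 8.8 = (p + 4)(p + 2.2). Poles: -2.2, -4. All Re(p)<0: Yes (stable)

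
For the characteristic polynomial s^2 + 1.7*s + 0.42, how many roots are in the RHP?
s^2 + 1.7*s + 0.42 = (s + 1.4)(s + 0.3). Poles: -0.3, -1.4. RHP poles (Re>0): 0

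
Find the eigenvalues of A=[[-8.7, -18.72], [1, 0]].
Eigenvalues solve det(λI - A) = 0.
Characteristic polynomial: λ^2 + 8.7*λ + 18.72 = 0.
Factor: (λ + 4.8)(λ + 3.9) = 0.
Roots: -3.9, -4.8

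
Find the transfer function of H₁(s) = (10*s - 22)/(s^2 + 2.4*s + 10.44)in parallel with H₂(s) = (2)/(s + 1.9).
Parallel: H = H₁ + H₂ = (n₁·d₂ + n₂·d₁)/(d₁·d₂).
n₁·d₂ = 10*s^2 - 3*s - 41.8. n₂·d₁ = 2*s^2 + 4.8*s + 20.88. Sum = 12*s^2 + 1.8*s - 20.92. d₁·d₂ = s^3 + 4.3*s^2 + 15*s + 19.836.
H(s) = (12*s^2 + 1.8*s - 20.92)/(s^3 + 4.3*s^2 + 15*s + 19.836)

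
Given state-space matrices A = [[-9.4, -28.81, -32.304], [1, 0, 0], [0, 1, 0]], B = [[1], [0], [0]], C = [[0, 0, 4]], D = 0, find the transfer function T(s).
T(s) = C(sI - A)⁻¹B + D.
Characteristic polynomial det(sI - A) = s^3 + 9.4*s^2 + 28.81*s + 32.304.
Numerator from C·adj(sI-A)·B + D·det(sI-A) = 4.
T(s) = (4)/(s^3 + 9.4*s^2 + 28.81*s + 32.304)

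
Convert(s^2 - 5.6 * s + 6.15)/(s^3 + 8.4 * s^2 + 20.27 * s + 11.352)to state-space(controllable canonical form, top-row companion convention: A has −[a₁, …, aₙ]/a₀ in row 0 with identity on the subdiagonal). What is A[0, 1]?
Reachable canonical form for den = s^3 + 8.4*s^2 + 20.27*s + 11.352: top row of A = -[a₁,a₂,...,aₙ]/a₀, ones on the subdiagonal, zeros elsewhere.
A = [[-8.4, -20.27, -11.352], [1, 0, 0], [0, 1, 0]].
A[0,1] = -20.27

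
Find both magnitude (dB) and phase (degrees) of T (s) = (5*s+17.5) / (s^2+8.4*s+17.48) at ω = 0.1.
Substitute s = j*0.1: T(j0.1) = 1.00078 - 0.0194994j.
|T| = 20*log₁₀(sqrt(Re²+Im²)) = 0.01 dB.
∠T = atan2(Im, Re) = -1.12°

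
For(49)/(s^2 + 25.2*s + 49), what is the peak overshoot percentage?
Standard form: ωn²/(s²+2ζωn·s+ωn²) → ωn = 7, ζ = 1.8.
ζ ≥ 1, so the response is non-oscillatory: peak overshoot = 0%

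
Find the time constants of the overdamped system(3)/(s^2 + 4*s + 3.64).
Overdamped: real poles at -1.4, -2.6. τ = -1/pole → τ₁ = 0.7143, τ₂ = 0.3846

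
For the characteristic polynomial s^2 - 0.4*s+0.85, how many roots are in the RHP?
Poles: 0.2 + 0.9j, 0.2 - 0.9j. RHP poles (Re>0): 2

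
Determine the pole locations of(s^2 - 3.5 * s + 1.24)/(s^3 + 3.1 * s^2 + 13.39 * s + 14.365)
Set denominator = 0: s^3 + 3.1*s^2 + 13.39*s + 14.365 = (s + 1.3)(s^2 + 1.8*s + 11.05) = 0 → Poles: -0.9 + 3.2j, -0.9 - 3.2j, -1.3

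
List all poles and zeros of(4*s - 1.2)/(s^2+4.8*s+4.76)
Set denominator = 0: s^2 + 4.8*s + 4.76 = (s + 1.4)(s + 3.4) = 0 → Poles: -1.4, -3.4
Set numerator = 0: 4*s - 1.2 = 0 → Zeros: 0.3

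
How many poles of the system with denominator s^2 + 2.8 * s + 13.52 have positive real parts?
Poles: -1.4 + 3.4j, -1.4 - 3.4j. RHP poles (Re>0): 0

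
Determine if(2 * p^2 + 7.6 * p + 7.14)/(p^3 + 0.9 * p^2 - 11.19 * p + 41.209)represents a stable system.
Denominator: p^3 + 0.9*p^2 - 11.19*p + 41.209 = (p + 4.9)(p^2 - 4*p + 8.41). Poles: -4.9, 2 + 2.1j, 2 - 2.1j. All Re(p)<0: No (unstable)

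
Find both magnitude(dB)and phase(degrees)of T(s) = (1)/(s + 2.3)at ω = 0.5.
Substitute s = j*0.5: T(j0.5) = 0.415162 - 0.0902527j.
|T| = 20*log₁₀(sqrt(Re²+Im²)) = -7.44 dB.
∠T = atan2(Im, Re) = -12.26°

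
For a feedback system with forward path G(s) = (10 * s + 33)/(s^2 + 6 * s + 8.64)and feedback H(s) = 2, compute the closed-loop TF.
Closed-loop T = G/(1+GH).
Numerator: G_num * H_den = 10*s + 33.
Denominator: G_den * H_den + G_num * H_num = (s^2 + 6*s + 8.64) + (20*s + 66) = s^2 + 26*s + 74.64.
T(s) = (10*s + 33)/(s^2 + 26*s + 74.64)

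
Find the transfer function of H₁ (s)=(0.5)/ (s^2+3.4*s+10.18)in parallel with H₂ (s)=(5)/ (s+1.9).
Parallel: H = H₁ + H₂ = (n₁·d₂ + n₂·d₁)/(d₁·d₂).
n₁·d₂ = 0.5*s + 0.95. n₂·d₁ = 5*s^2 + 17*s + 50.9. Sum = 5*s^2 + 17.5*s + 51.85. d₁·d₂ = s^3 + 5.3*s^2 + 16.64*s + 19.342.
H(s) = (5*s^2 + 17.5*s + 51.85)/(s^3 + 5.3*s^2 + 16.64*s + 19.342)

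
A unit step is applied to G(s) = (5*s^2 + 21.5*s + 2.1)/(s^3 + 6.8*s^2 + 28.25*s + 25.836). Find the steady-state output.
FVT: lim_{t→∞} y(t) = lim_{s→0} s*Y(s) where Y(s) = G(s)/s.
= lim_{s→0} G(s) = G(0) = num(0)/den(0) = 2.1/25.836 = 0.08128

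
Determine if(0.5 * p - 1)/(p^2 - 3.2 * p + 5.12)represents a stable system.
Denominator: p^2 - 3.2*p + 5.12. Poles: 1.6 + 1.6j, 1.6 - 1.6j. All Re(p)<0: No (unstable)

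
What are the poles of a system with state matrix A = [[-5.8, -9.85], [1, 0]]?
Eigenvalues solve det(λI - A) = 0.
Characteristic polynomial: λ^2 + 5.8*λ + 9.85 = 0.
Roots: -2.9 + 1.2j, -2.9 - 1.2j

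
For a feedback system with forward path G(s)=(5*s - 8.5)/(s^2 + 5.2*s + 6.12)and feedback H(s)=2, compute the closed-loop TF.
Closed-loop T = G/(1+GH).
Numerator: G_num * H_den = 5*s - 8.5.
Denominator: G_den * H_den + G_num * H_num = (s^2 + 5.2*s + 6.12) + (10*s - 17) = s^2 + 15.2*s - 10.88.
T(s) = (5*s - 8.5)/(s^2 + 15.2*s - 10.88)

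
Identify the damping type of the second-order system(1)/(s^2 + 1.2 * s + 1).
Standard form: ωn²/(s²+2ζωn·s+ωn²) gives ωn=1, ζ=0.6.
Underdamped (ζ = 0.6 < 1)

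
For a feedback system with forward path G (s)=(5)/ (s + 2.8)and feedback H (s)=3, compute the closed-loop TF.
Closed-loop T = G/(1+GH).
Numerator: G_num * H_den = 5.
Denominator: G_den * H_den + G_num * H_num = (s + 2.8) + (15) = s + 17.8.
T(s) = (5)/(s + 17.8)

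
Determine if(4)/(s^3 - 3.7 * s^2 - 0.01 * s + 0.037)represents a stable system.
Denominator: s^3 - 3.7*s^2 - 0.01*s + 0.037 = (s - 3.7)(s - 0.1)(s + 0.1). Poles: -0.1, 0.1, 3.7. All Re(p)<0: No (unstable)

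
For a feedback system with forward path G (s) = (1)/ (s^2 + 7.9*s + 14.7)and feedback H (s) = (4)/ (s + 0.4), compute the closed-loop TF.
Closed-loop T = G/(1+GH).
Numerator: G_num * H_den = s + 0.4.
Denominator: G_den * H_den + G_num * H_num = (s^3 + 8.3*s^2 + 17.86*s + 5.88) + (4) = s^3 + 8.3*s^2 + 17.86*s + 9.88.
T(s) = (s + 0.4)/(s^3 + 8.3*s^2 + 17.86*s + 9.88)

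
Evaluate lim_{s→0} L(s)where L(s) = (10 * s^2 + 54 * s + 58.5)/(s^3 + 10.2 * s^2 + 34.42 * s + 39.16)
DC gain = L(0) = num(0)/den(0) = 58.5/39.16 = 1.494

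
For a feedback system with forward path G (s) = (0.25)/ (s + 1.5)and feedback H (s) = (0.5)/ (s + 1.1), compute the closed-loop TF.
Closed-loop T = G/(1+GH).
Numerator: G_num * H_den = 0.25*s + 0.275.
Denominator: G_den * H_den + G_num * H_num = (s^2 + 2.6*s + 1.65) + (0.125) = s^2 + 2.6*s + 1.775.
T(s) = (0.25*s + 0.275)/(s^2 + 2.6*s + 1.775)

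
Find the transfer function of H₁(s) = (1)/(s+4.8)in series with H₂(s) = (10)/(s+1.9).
Series: H = H₁ · H₂ = (n₁·n₂)/(d₁·d₂).
Num: n₁·n₂ = 10. Den: d₁·d₂ = s^2 + 6.7*s + 9.12.
H(s) = (10)/(s^2 + 6.7*s + 9.12)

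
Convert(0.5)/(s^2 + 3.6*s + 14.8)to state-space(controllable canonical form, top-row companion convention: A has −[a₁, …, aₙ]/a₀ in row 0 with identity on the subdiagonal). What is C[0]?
Reachable canonical form: C = numerator coefficients (right-aligned, zero-padded to length n).
num = 0.5, C = [[0, 0.5]].
C[0] = 0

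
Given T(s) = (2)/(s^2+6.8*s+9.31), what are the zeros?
Numerator is a nonzero constant (2) → Zeros: none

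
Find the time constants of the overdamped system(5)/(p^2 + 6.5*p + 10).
Overdamped: real poles at -4, -2.5. τ = -1/pole → τ₁ = 0.25, τ₂ = 0.4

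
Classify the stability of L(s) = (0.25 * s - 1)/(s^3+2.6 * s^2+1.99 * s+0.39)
Denominator: s^3 + 2.6*s^2 + 1.99*s + 0.39 = (s + 1.3)(s + 1)(s + 0.3). Poles: -0.3, -1, -1.3. Stable (all poles in LHP)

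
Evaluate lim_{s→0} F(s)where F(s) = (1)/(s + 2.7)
DC gain = F(0) = num(0)/den(0) = 1/2.7 = 0.3704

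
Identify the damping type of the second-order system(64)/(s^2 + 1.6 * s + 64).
Standard form: ωn²/(s²+2ζωn·s+ωn²) gives ωn=8, ζ=0.1.
Underdamped (ζ = 0.1 < 1)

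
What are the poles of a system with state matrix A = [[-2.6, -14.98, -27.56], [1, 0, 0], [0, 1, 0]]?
Eigenvalues solve det(λI - A) = 0.
Characteristic polynomial: λ^3 + 2.6*λ^2 + 14.98*λ + 27.56 = 0.
Factor: (λ + 2)(λ^2 + 0.6*λ + 13.78) = 0.
Roots: -0.3 + 3.7j, -0.3 - 3.7j, -2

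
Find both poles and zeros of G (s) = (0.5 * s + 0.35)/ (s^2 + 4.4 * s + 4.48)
Set denominator = 0: s^2 + 4.4*s + 4.48 = (s + 2.8)(s + 1.6) = 0 → Poles: -1.6, -2.8
Set numerator = 0: 0.5*s + 0.35 = 0 → Zeros: -0.7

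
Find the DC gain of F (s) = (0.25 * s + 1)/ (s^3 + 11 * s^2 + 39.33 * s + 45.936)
DC gain = F(0) = num(0)/den(0) = 1/45.936 = 0.02177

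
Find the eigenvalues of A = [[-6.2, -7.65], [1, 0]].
Eigenvalues solve det(λI - A) = 0.
Characteristic polynomial: λ^2 + 6.2*λ + 7.65 = 0.
Factor: (λ + 1.7)(λ + 4.5) = 0.
Roots: -1.7, -4.5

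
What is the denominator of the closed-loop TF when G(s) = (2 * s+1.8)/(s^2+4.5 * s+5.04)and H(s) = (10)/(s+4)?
Characteristic poly = G_den * H_den + G_num * H_num = (s^3 + 8.5*s^2 + 23.04*s + 20.16) + (20*s + 18) = s^3 + 8.5*s^2 + 43.04*s + 38.16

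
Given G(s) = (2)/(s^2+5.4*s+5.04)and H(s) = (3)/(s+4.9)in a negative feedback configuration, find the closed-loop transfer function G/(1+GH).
Closed-loop T = G/(1+GH).
Numerator: G_num * H_den = 2*s + 9.8.
Denominator: G_den * H_den + G_num * H_num = (s^3 + 10.3*s^2 + 31.5*s + 24.696) + (6) = s^3 + 10.3*s^2 + 31.5*s + 30.696.
T(s) = (2*s + 9.8)/(s^3 + 10.3*s^2 + 31.5*s + 30.696)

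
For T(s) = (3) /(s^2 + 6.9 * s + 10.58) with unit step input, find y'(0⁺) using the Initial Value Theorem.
IVT: y'(0⁺) = lim_{s→∞} s²·Y(s) = lim_{s→∞} s·T(s).
deg(num) = 0, deg(den) = 2, relative degree = 2 ≥ 2, so s·T(s) → 0. Initial slope = 0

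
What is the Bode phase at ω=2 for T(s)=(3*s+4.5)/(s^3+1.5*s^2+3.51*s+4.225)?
Substitute s = j*2: T(j2) = -3.37325 - 1.51787j.
∠T(j2) = atan2(Im, Re) = atan2(-1.51787, -3.37325) = -155.77°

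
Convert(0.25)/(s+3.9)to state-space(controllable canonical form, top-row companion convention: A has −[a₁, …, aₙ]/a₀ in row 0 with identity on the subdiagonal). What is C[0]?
Reachable canonical form: C = numerator coefficients (right-aligned, zero-padded to length n).
num = 0.25, C = [[0.25]].
C[0] = 0.25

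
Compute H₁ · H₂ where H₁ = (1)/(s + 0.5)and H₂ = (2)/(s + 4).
Series: H = H₁ · H₂ = (n₁·n₂)/(d₁·d₂).
Num: n₁·n₂ = 2. Den: d₁·d₂ = s^2 + 4.5*s + 2.
H(s) = (2)/(s^2 + 4.5*s + 2)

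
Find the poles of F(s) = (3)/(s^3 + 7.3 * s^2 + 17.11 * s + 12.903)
Set denominator = 0: s^3 + 7.3*s^2 + 17.11*s + 12.903 = (s + 1.7)(s + 2.3)(s + 3.3) = 0 → Poles: -1.7, -2.3, -3.3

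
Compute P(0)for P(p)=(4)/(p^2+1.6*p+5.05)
DC gain = P(0) = num(0)/den(0) = 4/5.05 = 0.7921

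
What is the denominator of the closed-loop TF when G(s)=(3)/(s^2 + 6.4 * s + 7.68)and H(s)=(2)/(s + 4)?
Characteristic poly = G_den * H_den + G_num * H_num = (s^3 + 10.4*s^2 + 33.28*s + 30.72) + (6) = s^3 + 10.4*s^2 + 33.28*s + 36.72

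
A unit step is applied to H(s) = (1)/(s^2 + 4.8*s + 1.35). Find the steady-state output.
FVT: lim_{t→∞} y(t) = lim_{s→0} s*Y(s) where Y(s) = H(s)/s.
= lim_{s→0} H(s) = H(0) = num(0)/den(0) = 1/1.35 = 0.7407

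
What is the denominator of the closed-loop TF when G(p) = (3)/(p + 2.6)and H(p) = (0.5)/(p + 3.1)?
Characteristic poly = G_den * H_den + G_num * H_num = (p^2 + 5.7*p + 8.06) + (1.5) = p^2 + 5.7*p + 9.56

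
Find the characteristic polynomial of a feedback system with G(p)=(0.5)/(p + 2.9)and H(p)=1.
Characteristic poly = G_den * H_den + G_num * H_num = (p + 2.9) + (0.5) = p + 3.4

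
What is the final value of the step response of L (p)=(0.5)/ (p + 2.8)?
FVT: lim_{t→∞} y(t) = lim_{p→0} p*Y(p) where Y(p) = L(p)/p.
= lim_{p→0} L(p) = L(0) = num(0)/den(0) = 0.5/2.8 = 0.1786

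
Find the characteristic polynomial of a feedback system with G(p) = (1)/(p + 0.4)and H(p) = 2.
Characteristic poly = G_den * H_den + G_num * H_num = (p + 0.4) + (2) = p + 2.4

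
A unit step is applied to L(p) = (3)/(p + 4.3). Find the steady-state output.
FVT: lim_{t→∞} y(t) = lim_{p→0} p*Y(p) where Y(p) = L(p)/p.
= lim_{p→0} L(p) = L(0) = num(0)/den(0) = 3/4.3 = 0.6977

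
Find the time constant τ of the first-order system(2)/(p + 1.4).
First-order system: τ = -1/pole. Pole = -1.4. τ = -1/(-1.4) = 0.7143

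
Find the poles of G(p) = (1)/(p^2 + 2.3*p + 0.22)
Set denominator = 0: p^2 + 2.3*p + 0.22 = (p + 0.1)(p + 2.2) = 0 → Poles: -0.1, -2.2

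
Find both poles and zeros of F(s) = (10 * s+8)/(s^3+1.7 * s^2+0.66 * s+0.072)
Set denominator = 0: s^3 + 1.7*s^2 + 0.66*s + 0.072 = (s + 1.2)(s + 0.2)(s + 0.3) = 0 → Poles: -0.2, -0.3, -1.2
Set numerator = 0: 10*s + 8 = 0 → Zeros: -0.8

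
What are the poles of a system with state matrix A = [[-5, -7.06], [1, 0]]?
Eigenvalues solve det(λI - A) = 0.
Characteristic polynomial: λ^2 + 5*λ + 7.06 = 0.
Roots: -2.5 + 0.9j, -2.5 - 0.9j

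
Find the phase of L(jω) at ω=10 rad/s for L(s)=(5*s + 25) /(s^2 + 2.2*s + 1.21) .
Substitute s = j*10: L(j10) = -0.133719 - 0.535903j.
∠L(j10) = atan2(Im, Re) = atan2(-0.535903, -0.133719) = -104.01°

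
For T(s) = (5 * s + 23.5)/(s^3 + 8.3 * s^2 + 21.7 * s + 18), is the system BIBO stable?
Denominator: s^3 + 8.3*s^2 + 21.7*s + 18 = (s + 2.5)(s + 4)(s + 1.8). Poles: -1.8, -2.5, -4. All Re(p)<0: Yes (stable)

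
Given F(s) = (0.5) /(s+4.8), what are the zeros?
Numerator is a nonzero constant (0.5) → Zeros: none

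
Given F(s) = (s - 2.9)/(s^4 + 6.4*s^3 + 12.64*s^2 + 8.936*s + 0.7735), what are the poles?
Set denominator = 0: s^4 + 6.4*s^3 + 12.64*s^2 + 8.936*s + 0.7735 = (s + 3.5)(s + 0.1)(s^2 + 2.8*s + 2.21) = 0 → Poles: -0.1, -1.4 + 0.5j, -1.4 - 0.5j, -3.5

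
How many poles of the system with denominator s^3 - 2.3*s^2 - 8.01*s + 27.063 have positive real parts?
s^3 - 2.3*s^2 - 8.01*s + 27.063 = (s + 3.1)(s^2 - 5.4*s + 8.73). Poles: -3.1, 2.7 + 1.2j, 2.7 - 1.2j. RHP poles (Re>0): 2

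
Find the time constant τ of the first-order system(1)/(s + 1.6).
First-order system: τ = -1/pole. Pole = -1.6. τ = -1/(-1.6) = 0.625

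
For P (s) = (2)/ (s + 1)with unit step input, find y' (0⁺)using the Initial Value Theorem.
IVT: y'(0⁺) = lim_{s→∞} s²·Y(s) = lim_{s→∞} s·P(s).
deg(num) = 0, deg(den) = 1, relative degree = 1, so s·P(s) → (leading num)/(leading den) = 2/1 = 2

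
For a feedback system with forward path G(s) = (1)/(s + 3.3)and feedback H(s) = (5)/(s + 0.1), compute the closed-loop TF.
Closed-loop T = G/(1+GH).
Numerator: G_num * H_den = s + 0.1.
Denominator: G_den * H_den + G_num * H_num = (s^2 + 3.4*s + 0.33) + (5) = s^2 + 3.4*s + 5.33.
T(s) = (s + 0.1)/(s^2 + 3.4*s + 5.33)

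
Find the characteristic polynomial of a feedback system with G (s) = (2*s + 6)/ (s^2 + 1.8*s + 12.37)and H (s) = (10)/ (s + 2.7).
Characteristic poly = G_den * H_den + G_num * H_num = (s^3 + 4.5*s^2 + 17.23*s + 33.399) + (20*s + 60) = s^3 + 4.5*s^2 + 37.23*s + 93.399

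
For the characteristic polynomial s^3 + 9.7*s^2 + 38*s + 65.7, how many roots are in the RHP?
s^3 + 9.7*s^2 + 38*s + 65.7 = (s + 4.5)(s^2 + 5.2*s + 14.6). Poles: -2.6 + 2.8j, -2.6 - 2.8j, -4.5. RHP poles (Re>0): 0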